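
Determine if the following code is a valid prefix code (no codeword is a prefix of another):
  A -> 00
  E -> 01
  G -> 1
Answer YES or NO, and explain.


Checking each pair (does one codeword prefix another?):
  A='00' vs E='01': no prefix
  A='00' vs G='1': no prefix
  E='01' vs A='00': no prefix
  E='01' vs G='1': no prefix
  G='1' vs A='00': no prefix
  G='1' vs E='01': no prefix
No violation found over all pairs.

YES -- this is a valid prefix code. No codeword is a prefix of any other codeword.


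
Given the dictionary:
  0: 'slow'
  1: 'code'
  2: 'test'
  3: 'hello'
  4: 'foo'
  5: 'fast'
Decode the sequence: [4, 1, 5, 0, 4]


Look up each index in the dictionary:
  4 -> 'foo'
  1 -> 'code'
  5 -> 'fast'
  0 -> 'slow'
  4 -> 'foo'

Decoded: "foo code fast slow foo"


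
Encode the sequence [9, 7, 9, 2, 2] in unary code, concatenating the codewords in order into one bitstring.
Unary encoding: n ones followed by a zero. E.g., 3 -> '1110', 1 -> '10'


Encode each number as n ones followed by a terminating 0:
  9 -> 1111111110 (10 bits)
  7 -> 11111110 (8 bits)
  9 -> 1111111110 (10 bits)
  2 -> 110 (3 bits)
  2 -> 110 (3 bits)
Total length = 10 + 8 + 10 + 3 + 3 = 34 bits.

Unary([9, 7, 9, 2, 2]) = 1111111110111111101111111110110110 (34 bits)


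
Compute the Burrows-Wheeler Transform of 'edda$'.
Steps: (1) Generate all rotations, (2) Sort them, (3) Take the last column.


Rotations (sorted):
  0: $edda -> last char: a
  1: a$edd -> last char: d
  2: da$ed -> last char: d
  3: dda$e -> last char: e
  4: edda$ -> last char: $


BWT = adde$


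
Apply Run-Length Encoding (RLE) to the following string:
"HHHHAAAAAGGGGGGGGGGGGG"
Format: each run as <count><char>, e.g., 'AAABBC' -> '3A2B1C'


Scanning runs left to right:
  i=0: run of 'H' x 4 -> '4H'
  i=4: run of 'A' x 5 -> '5A'
  i=9: run of 'G' x 13 -> '13G'

RLE = 4H5A13G


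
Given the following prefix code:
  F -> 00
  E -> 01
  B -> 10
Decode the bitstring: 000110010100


Decoding step by step:
Bits 00 -> F
Bits 01 -> E
Bits 10 -> B
Bits 01 -> E
Bits 01 -> E
Bits 00 -> F


Decoded message: FEBEEF


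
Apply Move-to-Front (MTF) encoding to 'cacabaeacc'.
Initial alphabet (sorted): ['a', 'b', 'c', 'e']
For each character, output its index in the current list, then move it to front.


MTF encoding:
'c': index 2 in ['a', 'b', 'c', 'e'] -> ['c', 'a', 'b', 'e']
'a': index 1 in ['c', 'a', 'b', 'e'] -> ['a', 'c', 'b', 'e']
'c': index 1 in ['a', 'c', 'b', 'e'] -> ['c', 'a', 'b', 'e']
'a': index 1 in ['c', 'a', 'b', 'e'] -> ['a', 'c', 'b', 'e']
'b': index 2 in ['a', 'c', 'b', 'e'] -> ['b', 'a', 'c', 'e']
'a': index 1 in ['b', 'a', 'c', 'e'] -> ['a', 'b', 'c', 'e']
'e': index 3 in ['a', 'b', 'c', 'e'] -> ['e', 'a', 'b', 'c']
'a': index 1 in ['e', 'a', 'b', 'c'] -> ['a', 'e', 'b', 'c']
'c': index 3 in ['a', 'e', 'b', 'c'] -> ['c', 'a', 'e', 'b']
'c': index 0 in ['c', 'a', 'e', 'b'] -> ['c', 'a', 'e', 'b']


Output: [2, 1, 1, 1, 2, 1, 3, 1, 3, 0]


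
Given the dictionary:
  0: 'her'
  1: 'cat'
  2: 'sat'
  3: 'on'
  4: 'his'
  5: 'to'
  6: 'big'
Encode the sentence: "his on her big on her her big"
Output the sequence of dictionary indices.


Look up each word in the dictionary:
  'his' -> 4
  'on' -> 3
  'her' -> 0
  'big' -> 6
  'on' -> 3
  'her' -> 0
  'her' -> 0
  'big' -> 6

Encoded: [4, 3, 0, 6, 3, 0, 0, 6]


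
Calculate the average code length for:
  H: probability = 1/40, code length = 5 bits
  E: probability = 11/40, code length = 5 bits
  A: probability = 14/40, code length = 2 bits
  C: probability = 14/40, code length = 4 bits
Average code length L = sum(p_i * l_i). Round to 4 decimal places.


Weighted contributions p_i * l_i:
  H: (1/40) * 5 = 5/40
  E: (11/40) * 5 = 55/40
  A: (14/40) * 2 = 28/40
  C: (14/40) * 4 = 56/40
Sum = (5 + 55 + 28 + 56)/40 = 144/40

L = 144/40 = 3.6000 bits/symbol


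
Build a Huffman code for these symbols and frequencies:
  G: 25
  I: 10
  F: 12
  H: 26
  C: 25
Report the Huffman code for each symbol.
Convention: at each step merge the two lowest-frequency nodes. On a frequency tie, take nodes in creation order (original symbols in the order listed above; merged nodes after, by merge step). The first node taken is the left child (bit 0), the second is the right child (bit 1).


Huffman tree construction:
Step 1: Merge I(10) + F(12) = 22
Step 2: Merge (I+F)(22) + G(25) = 47
Step 3: Merge C(25) + H(26) = 51
Step 4: Merge ((I+F)+G)(47) + (C+H)(51) = 98
Read each symbol's code off the tree from the root (left child = 0, right child = 1).

Codes:
  G: 01 (length 2)
  I: 000 (length 3)
  F: 001 (length 3)
  H: 11 (length 2)
  C: 10 (length 2)
Average code length: 218/98 = 2.2245 bits/symbol


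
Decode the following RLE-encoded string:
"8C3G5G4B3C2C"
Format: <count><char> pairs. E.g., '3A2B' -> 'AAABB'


Expanding each <count><char> pair:
  8C -> 'CCCCCCCC'
  3G -> 'GGG'
  5G -> 'GGGGG'
  4B -> 'BBBB'
  3C -> 'CCC'
  2C -> 'CC'

Decoded = CCCCCCCCGGGGGGGGBBBBCCCCC


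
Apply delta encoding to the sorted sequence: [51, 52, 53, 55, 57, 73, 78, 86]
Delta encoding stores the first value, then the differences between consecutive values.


First value: 51
Deltas:
  52 - 51 = 1
  53 - 52 = 1
  55 - 53 = 2
  57 - 55 = 2
  73 - 57 = 16
  78 - 73 = 5
  86 - 78 = 8


Delta encoded: [51, 1, 1, 2, 2, 16, 5, 8]


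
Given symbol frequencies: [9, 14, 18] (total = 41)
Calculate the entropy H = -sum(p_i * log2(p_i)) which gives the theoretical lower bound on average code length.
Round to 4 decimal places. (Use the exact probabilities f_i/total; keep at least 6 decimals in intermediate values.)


Per-symbol terms -p_i * log2(p_i) with p_i = f_i/41:
  p = 9/41 = 0.219512: log2(p) = -2.187627, -p*log2(p) = 0.480211
  p = 14/41 = 0.341463: log2(p) = -1.550197, -p*log2(p) = 0.529336
  p = 18/41 = 0.439024: log2(p) = -1.187627, -p*log2(p) = 0.521397
H = 0.480211 + 0.529336 + 0.521397 = 1.530944

H = 1.5309 bits/symbol


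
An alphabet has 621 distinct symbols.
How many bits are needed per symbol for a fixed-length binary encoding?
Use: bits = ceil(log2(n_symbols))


log2(621) = 9.2784
Bracket: 2^9 = 512 < 621 <= 2^10 = 1024
So ceil(log2(621)) = 10

bits = ceil(log2(621)) = ceil(9.2784) = 10 bits


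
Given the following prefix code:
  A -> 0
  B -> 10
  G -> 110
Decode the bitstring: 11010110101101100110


Decoding step by step:
Bits 110 -> G
Bits 10 -> B
Bits 110 -> G
Bits 10 -> B
Bits 110 -> G
Bits 110 -> G
Bits 0 -> A
Bits 110 -> G


Decoded message: GBGBGGAG


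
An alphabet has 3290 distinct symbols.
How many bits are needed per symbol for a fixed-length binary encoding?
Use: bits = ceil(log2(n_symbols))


log2(3290) = 11.6839
Bracket: 2^11 = 2048 < 3290 <= 2^12 = 4096
So ceil(log2(3290)) = 12

bits = ceil(log2(3290)) = ceil(11.6839) = 12 bits


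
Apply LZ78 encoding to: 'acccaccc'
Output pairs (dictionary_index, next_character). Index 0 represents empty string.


LZ78 encoding steps:
Dictionary: {0: ''}
Step 1: w='' (idx 0), next='a' -> output (0, 'a'), add 'a' as idx 1
Step 2: w='' (idx 0), next='c' -> output (0, 'c'), add 'c' as idx 2
Step 3: w='c' (idx 2), next='c' -> output (2, 'c'), add 'cc' as idx 3
Step 4: w='a' (idx 1), next='c' -> output (1, 'c'), add 'ac' as idx 4
Step 5: w='cc' (idx 3), end of input -> output (3, '')


Encoded: [(0, 'a'), (0, 'c'), (2, 'c'), (1, 'c'), (3, '')]


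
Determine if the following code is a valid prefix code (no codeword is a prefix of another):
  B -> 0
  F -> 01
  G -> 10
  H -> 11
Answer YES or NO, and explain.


Checking each pair (does one codeword prefix another?):
  B='0' vs F='01': prefix -- VIOLATION

NO -- this is NOT a valid prefix code. B (0) is a prefix of F (01).


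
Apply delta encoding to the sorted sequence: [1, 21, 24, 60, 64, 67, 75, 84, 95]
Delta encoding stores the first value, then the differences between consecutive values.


First value: 1
Deltas:
  21 - 1 = 20
  24 - 21 = 3
  60 - 24 = 36
  64 - 60 = 4
  67 - 64 = 3
  75 - 67 = 8
  84 - 75 = 9
  95 - 84 = 11


Delta encoded: [1, 20, 3, 36, 4, 3, 8, 9, 11]


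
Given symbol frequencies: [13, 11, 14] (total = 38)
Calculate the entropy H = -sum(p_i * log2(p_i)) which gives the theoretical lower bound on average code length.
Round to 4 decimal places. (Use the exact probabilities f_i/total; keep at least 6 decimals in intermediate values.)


Per-symbol terms -p_i * log2(p_i) with p_i = f_i/38:
  p = 13/38 = 0.342105: log2(p) = -1.547488, -p*log2(p) = 0.529404
  p = 11/38 = 0.289474: log2(p) = -1.788496, -p*log2(p) = 0.517722
  p = 14/38 = 0.368421: log2(p) = -1.440573, -p*log2(p) = 0.530737
H = 0.529404 + 0.517722 + 0.530737 = 1.577863

H = 1.5779 bits/symbol


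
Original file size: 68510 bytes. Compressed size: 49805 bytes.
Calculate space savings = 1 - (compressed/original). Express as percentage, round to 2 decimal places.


ratio = compressed/original = 49805/68510 = 0.726974
savings = 1 - ratio = 1 - 0.726974 = 0.273026
as a percentage: 0.273026 * 100 = 27.3%

Space savings = 1 - 49805/68510 = 27.3%


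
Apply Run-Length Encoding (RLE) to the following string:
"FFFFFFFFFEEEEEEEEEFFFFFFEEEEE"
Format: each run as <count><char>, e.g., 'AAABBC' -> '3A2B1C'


Scanning runs left to right:
  i=0: run of 'F' x 9 -> '9F'
  i=9: run of 'E' x 9 -> '9E'
  i=18: run of 'F' x 6 -> '6F'
  i=24: run of 'E' x 5 -> '5E'

RLE = 9F9E6F5E


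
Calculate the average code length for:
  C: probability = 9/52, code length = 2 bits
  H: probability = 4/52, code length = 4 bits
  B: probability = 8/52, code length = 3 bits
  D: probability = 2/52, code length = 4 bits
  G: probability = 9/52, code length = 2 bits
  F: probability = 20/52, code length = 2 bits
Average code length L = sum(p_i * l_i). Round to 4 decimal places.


Weighted contributions p_i * l_i:
  C: (9/52) * 2 = 18/52
  H: (4/52) * 4 = 16/52
  B: (8/52) * 3 = 24/52
  D: (2/52) * 4 = 8/52
  G: (9/52) * 2 = 18/52
  F: (20/52) * 2 = 40/52
Sum = (18 + 16 + 24 + 8 + 18 + 40)/52 = 124/52

L = 124/52 = 2.3846 bits/symbol


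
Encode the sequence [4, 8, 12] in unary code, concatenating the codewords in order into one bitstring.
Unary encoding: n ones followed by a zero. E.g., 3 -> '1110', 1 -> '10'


Encode each number as n ones followed by a terminating 0:
  4 -> 11110 (5 bits)
  8 -> 111111110 (9 bits)
  12 -> 1111111111110 (13 bits)
Total length = 5 + 9 + 13 = 27 bits.

Unary([4, 8, 12]) = 111101111111101111111111110 (27 bits)


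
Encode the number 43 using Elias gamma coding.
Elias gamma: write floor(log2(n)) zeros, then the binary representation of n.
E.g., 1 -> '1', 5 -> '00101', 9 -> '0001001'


num_bits = floor(log2(43)) + 1 = 6
leading_zeros = num_bits - 1 = 5
binary(43) = 101011

Elias gamma(43) = '00000' + '101011' = 00000101011 (11 bits)


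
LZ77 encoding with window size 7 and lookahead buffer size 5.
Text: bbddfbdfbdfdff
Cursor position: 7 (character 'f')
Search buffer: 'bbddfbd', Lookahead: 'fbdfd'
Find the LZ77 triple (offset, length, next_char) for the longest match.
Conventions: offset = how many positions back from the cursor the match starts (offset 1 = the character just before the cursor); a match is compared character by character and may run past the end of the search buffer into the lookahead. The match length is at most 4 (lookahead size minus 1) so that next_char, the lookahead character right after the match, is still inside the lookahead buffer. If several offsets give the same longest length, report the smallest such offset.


Try each offset into the search buffer:
  offset=1 (pos 6, char 'd'): match length 0
  offset=2 (pos 5, char 'b'): match length 0
  offset=3 (pos 4, char 'f'): match length 4
  offset=4 (pos 3, char 'd'): match length 0
  offset=5 (pos 2, char 'd'): match length 0
  offset=6 (pos 1, char 'b'): match length 0
  offset=7 (pos 0, char 'b'): match length 0
Longest match has length 4 at offset 3.
next_char = character at position 7 + 4 = 11 -> 'd'

Best match: offset=3, length=4 (matching 'fbdf' starting at position 4)
LZ77 triple: (3, 4, 'd')


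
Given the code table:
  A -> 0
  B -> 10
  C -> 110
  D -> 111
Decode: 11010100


Decoding:
110 -> C
10 -> B
10 -> B
0 -> A


Result: CBBA


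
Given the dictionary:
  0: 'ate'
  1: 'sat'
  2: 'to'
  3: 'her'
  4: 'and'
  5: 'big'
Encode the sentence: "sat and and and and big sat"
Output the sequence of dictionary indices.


Look up each word in the dictionary:
  'sat' -> 1
  'and' -> 4
  'and' -> 4
  'and' -> 4
  'and' -> 4
  'big' -> 5
  'sat' -> 1

Encoded: [1, 4, 4, 4, 4, 5, 1]


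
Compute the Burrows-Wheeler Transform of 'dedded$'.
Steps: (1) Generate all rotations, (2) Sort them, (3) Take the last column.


Rotations (sorted):
  0: $dedded -> last char: d
  1: d$dedde -> last char: e
  2: dded$de -> last char: e
  3: ded$ded -> last char: d
  4: dedded$ -> last char: $
  5: ed$dedd -> last char: d
  6: edded$d -> last char: d


BWT = deed$dd


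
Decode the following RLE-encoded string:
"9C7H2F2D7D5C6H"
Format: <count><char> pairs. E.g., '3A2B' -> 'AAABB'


Expanding each <count><char> pair:
  9C -> 'CCCCCCCCC'
  7H -> 'HHHHHHH'
  2F -> 'FF'
  2D -> 'DD'
  7D -> 'DDDDDDD'
  5C -> 'CCCCC'
  6H -> 'HHHHHH'

Decoded = CCCCCCCCCHHHHHHHFFDDDDDDDDDCCCCCHHHHHH


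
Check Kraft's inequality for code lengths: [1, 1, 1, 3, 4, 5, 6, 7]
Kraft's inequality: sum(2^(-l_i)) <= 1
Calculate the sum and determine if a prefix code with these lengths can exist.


Sum = 2^(-1) + 2^(-1) + 2^(-1) + 2^(-3) + 2^(-4) + 2^(-5) + 2^(-6) + 2^(-7)
    = 0.5 + 0.5 + 0.5 + 0.125 + 0.0625 + 0.03125 + 0.015625 + 0.0078125
    = 223/128 = 1.7421875
Since 1.7421875 > 1, Kraft's inequality is NOT satisfied.
A prefix code with these lengths CANNOT exist.

Kraft sum = 1.7421875. Not satisfied.


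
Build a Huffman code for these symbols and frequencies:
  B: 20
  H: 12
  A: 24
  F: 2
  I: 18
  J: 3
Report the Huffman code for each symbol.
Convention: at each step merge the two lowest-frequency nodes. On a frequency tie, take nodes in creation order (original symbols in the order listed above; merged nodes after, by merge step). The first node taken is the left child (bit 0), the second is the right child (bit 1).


Huffman tree construction:
Step 1: Merge F(2) + J(3) = 5
Step 2: Merge (F+J)(5) + H(12) = 17
Step 3: Merge ((F+J)+H)(17) + I(18) = 35
Step 4: Merge B(20) + A(24) = 44
Step 5: Merge (((F+J)+H)+I)(35) + (B+A)(44) = 79
Read each symbol's code off the tree from the root (left child = 0, right child = 1).

Codes:
  B: 10 (length 2)
  H: 001 (length 3)
  A: 11 (length 2)
  F: 0000 (length 4)
  I: 01 (length 2)
  J: 0001 (length 4)
Average code length: 180/79 = 2.2785 bits/symbol


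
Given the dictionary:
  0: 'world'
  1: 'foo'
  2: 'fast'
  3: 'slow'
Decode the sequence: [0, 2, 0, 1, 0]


Look up each index in the dictionary:
  0 -> 'world'
  2 -> 'fast'
  0 -> 'world'
  1 -> 'foo'
  0 -> 'world'

Decoded: "world fast world foo world"


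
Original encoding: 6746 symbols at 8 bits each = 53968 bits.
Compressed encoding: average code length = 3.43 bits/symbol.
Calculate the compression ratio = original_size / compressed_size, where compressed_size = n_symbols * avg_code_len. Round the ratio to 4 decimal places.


original_size = n_symbols * orig_bits = 6746 * 8 = 53968 bits
compressed_size = n_symbols * avg_code_len = 6746 * 3.43 = 23138.78 bits
ratio = original_size / compressed_size = 53968 / 23138.78 = 2.3324

Compression ratio = 2.3324


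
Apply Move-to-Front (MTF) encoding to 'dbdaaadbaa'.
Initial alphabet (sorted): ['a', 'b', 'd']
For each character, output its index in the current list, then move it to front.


MTF encoding:
'd': index 2 in ['a', 'b', 'd'] -> ['d', 'a', 'b']
'b': index 2 in ['d', 'a', 'b'] -> ['b', 'd', 'a']
'd': index 1 in ['b', 'd', 'a'] -> ['d', 'b', 'a']
'a': index 2 in ['d', 'b', 'a'] -> ['a', 'd', 'b']
'a': index 0 in ['a', 'd', 'b'] -> ['a', 'd', 'b']
'a': index 0 in ['a', 'd', 'b'] -> ['a', 'd', 'b']
'd': index 1 in ['a', 'd', 'b'] -> ['d', 'a', 'b']
'b': index 2 in ['d', 'a', 'b'] -> ['b', 'd', 'a']
'a': index 2 in ['b', 'd', 'a'] -> ['a', 'b', 'd']
'a': index 0 in ['a', 'b', 'd'] -> ['a', 'b', 'd']


Output: [2, 2, 1, 2, 0, 0, 1, 2, 2, 0]


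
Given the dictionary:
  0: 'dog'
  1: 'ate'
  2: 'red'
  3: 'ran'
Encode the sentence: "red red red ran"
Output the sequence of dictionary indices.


Look up each word in the dictionary:
  'red' -> 2
  'red' -> 2
  'red' -> 2
  'ran' -> 3

Encoded: [2, 2, 2, 3]


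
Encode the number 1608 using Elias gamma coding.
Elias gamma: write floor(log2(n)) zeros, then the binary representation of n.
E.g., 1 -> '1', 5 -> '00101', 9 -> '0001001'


num_bits = floor(log2(1608)) + 1 = 11
leading_zeros = num_bits - 1 = 10
binary(1608) = 11001001000

Elias gamma(1608) = '0000000000' + '11001001000' = 000000000011001001000 (21 bits)


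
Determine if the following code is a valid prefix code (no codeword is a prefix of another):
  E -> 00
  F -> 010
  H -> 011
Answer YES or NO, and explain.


Checking each pair (does one codeword prefix another?):
  E='00' vs F='010': no prefix
  E='00' vs H='011': no prefix
  F='010' vs E='00': no prefix
  F='010' vs H='011': no prefix
  H='011' vs E='00': no prefix
  H='011' vs F='010': no prefix
No violation found over all pairs.

YES -- this is a valid prefix code. No codeword is a prefix of any other codeword.


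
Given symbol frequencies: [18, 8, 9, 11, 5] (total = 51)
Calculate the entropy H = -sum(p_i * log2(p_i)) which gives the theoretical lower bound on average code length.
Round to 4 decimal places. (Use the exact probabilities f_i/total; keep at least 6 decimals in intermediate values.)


Per-symbol terms -p_i * log2(p_i) with p_i = f_i/51:
  p = 18/51 = 0.352941: log2(p) = -1.502500, -p*log2(p) = 0.530294
  p = 8/51 = 0.156863: log2(p) = -2.672425, -p*log2(p) = 0.419204
  p = 9/51 = 0.176471: log2(p) = -2.502500, -p*log2(p) = 0.441618
  p = 11/51 = 0.215686: log2(p) = -2.212994, -p*log2(p) = 0.477312
  p = 5/51 = 0.098039: log2(p) = -3.350497, -p*log2(p) = 0.328480
H = 0.530294 + 0.419204 + 0.441618 + 0.477312 + 0.328480 = 2.196908

H = 2.1969 bits/symbol


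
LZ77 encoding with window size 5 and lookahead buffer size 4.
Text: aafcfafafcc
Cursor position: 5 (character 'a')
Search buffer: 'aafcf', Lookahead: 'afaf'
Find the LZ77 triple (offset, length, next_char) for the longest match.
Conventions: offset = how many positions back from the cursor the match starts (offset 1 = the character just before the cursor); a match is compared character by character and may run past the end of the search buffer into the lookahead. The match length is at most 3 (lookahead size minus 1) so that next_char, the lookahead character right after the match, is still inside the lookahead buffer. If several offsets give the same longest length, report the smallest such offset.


Try each offset into the search buffer:
  offset=1 (pos 4, char 'f'): match length 0
  offset=2 (pos 3, char 'c'): match length 0
  offset=3 (pos 2, char 'f'): match length 0
  offset=4 (pos 1, char 'a'): match length 2
  offset=5 (pos 0, char 'a'): match length 1
Longest match has length 2 at offset 4.
next_char = character at position 5 + 2 = 7 -> 'a'

Best match: offset=4, length=2 (matching 'af' starting at position 1)
LZ77 triple: (4, 2, 'a')


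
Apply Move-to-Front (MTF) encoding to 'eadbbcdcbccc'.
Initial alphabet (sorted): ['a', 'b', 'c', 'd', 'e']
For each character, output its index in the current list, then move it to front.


MTF encoding:
'e': index 4 in ['a', 'b', 'c', 'd', 'e'] -> ['e', 'a', 'b', 'c', 'd']
'a': index 1 in ['e', 'a', 'b', 'c', 'd'] -> ['a', 'e', 'b', 'c', 'd']
'd': index 4 in ['a', 'e', 'b', 'c', 'd'] -> ['d', 'a', 'e', 'b', 'c']
'b': index 3 in ['d', 'a', 'e', 'b', 'c'] -> ['b', 'd', 'a', 'e', 'c']
'b': index 0 in ['b', 'd', 'a', 'e', 'c'] -> ['b', 'd', 'a', 'e', 'c']
'c': index 4 in ['b', 'd', 'a', 'e', 'c'] -> ['c', 'b', 'd', 'a', 'e']
'd': index 2 in ['c', 'b', 'd', 'a', 'e'] -> ['d', 'c', 'b', 'a', 'e']
'c': index 1 in ['d', 'c', 'b', 'a', 'e'] -> ['c', 'd', 'b', 'a', 'e']
'b': index 2 in ['c', 'd', 'b', 'a', 'e'] -> ['b', 'c', 'd', 'a', 'e']
'c': index 1 in ['b', 'c', 'd', 'a', 'e'] -> ['c', 'b', 'd', 'a', 'e']
'c': index 0 in ['c', 'b', 'd', 'a', 'e'] -> ['c', 'b', 'd', 'a', 'e']
'c': index 0 in ['c', 'b', 'd', 'a', 'e'] -> ['c', 'b', 'd', 'a', 'e']


Output: [4, 1, 4, 3, 0, 4, 2, 1, 2, 1, 0, 0]


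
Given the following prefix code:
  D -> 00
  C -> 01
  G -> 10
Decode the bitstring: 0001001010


Decoding step by step:
Bits 00 -> D
Bits 01 -> C
Bits 00 -> D
Bits 10 -> G
Bits 10 -> G


Decoded message: DCDGG


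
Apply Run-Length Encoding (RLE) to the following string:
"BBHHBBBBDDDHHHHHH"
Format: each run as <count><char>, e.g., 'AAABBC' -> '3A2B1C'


Scanning runs left to right:
  i=0: run of 'B' x 2 -> '2B'
  i=2: run of 'H' x 2 -> '2H'
  i=4: run of 'B' x 4 -> '4B'
  i=8: run of 'D' x 3 -> '3D'
  i=11: run of 'H' x 6 -> '6H'

RLE = 2B2H4B3D6H


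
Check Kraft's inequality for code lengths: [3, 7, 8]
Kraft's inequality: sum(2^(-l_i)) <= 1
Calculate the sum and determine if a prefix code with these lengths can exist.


Sum = 2^(-3) + 2^(-7) + 2^(-8)
    = 0.125 + 0.0078125 + 0.00390625
    = 35/256 = 0.13671875
Since 0.13671875 <= 1, Kraft's inequality IS satisfied.
A prefix code with these lengths CAN exist.

Kraft sum = 0.13671875. Satisfied.


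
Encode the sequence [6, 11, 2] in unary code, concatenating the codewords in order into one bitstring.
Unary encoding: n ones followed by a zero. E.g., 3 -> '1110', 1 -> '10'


Encode each number as n ones followed by a terminating 0:
  6 -> 1111110 (7 bits)
  11 -> 111111111110 (12 bits)
  2 -> 110 (3 bits)
Total length = 7 + 12 + 3 = 22 bits.

Unary([6, 11, 2]) = 1111110111111111110110 (22 bits)


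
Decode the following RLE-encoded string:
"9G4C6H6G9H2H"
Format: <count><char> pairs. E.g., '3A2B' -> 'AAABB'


Expanding each <count><char> pair:
  9G -> 'GGGGGGGGG'
  4C -> 'CCCC'
  6H -> 'HHHHHH'
  6G -> 'GGGGGG'
  9H -> 'HHHHHHHHH'
  2H -> 'HH'

Decoded = GGGGGGGGGCCCCHHHHHHGGGGGGHHHHHHHHHHH


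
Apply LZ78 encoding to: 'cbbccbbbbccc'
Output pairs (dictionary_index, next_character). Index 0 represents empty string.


LZ78 encoding steps:
Dictionary: {0: ''}
Step 1: w='' (idx 0), next='c' -> output (0, 'c'), add 'c' as idx 1
Step 2: w='' (idx 0), next='b' -> output (0, 'b'), add 'b' as idx 2
Step 3: w='b' (idx 2), next='c' -> output (2, 'c'), add 'bc' as idx 3
Step 4: w='c' (idx 1), next='b' -> output (1, 'b'), add 'cb' as idx 4
Step 5: w='b' (idx 2), next='b' -> output (2, 'b'), add 'bb' as idx 5
Step 6: w='bc' (idx 3), next='c' -> output (3, 'c'), add 'bcc' as idx 6
Step 7: w='c' (idx 1), end of input -> output (1, '')


Encoded: [(0, 'c'), (0, 'b'), (2, 'c'), (1, 'b'), (2, 'b'), (3, 'c'), (1, '')]


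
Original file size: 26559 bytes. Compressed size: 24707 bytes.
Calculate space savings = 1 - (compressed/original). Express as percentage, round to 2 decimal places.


ratio = compressed/original = 24707/26559 = 0.930268
savings = 1 - ratio = 1 - 0.930268 = 0.069732
as a percentage: 0.069732 * 100 = 6.97%

Space savings = 1 - 24707/26559 = 6.97%


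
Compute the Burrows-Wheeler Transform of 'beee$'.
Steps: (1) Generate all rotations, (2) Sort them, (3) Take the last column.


Rotations (sorted):
  0: $beee -> last char: e
  1: beee$ -> last char: $
  2: e$bee -> last char: e
  3: ee$be -> last char: e
  4: eee$b -> last char: b


BWT = e$eeb


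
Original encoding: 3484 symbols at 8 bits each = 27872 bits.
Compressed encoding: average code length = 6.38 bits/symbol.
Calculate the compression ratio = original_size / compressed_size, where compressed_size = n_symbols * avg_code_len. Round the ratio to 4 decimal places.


original_size = n_symbols * orig_bits = 3484 * 8 = 27872 bits
compressed_size = n_symbols * avg_code_len = 3484 * 6.38 = 22227.92 bits
ratio = original_size / compressed_size = 27872 / 22227.92 = 1.2539

Compression ratio = 1.2539


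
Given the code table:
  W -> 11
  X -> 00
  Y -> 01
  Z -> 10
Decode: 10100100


Decoding:
10 -> Z
10 -> Z
01 -> Y
00 -> X


Result: ZZYX


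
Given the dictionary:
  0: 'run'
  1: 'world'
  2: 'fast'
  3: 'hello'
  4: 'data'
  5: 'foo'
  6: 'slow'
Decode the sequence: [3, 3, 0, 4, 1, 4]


Look up each index in the dictionary:
  3 -> 'hello'
  3 -> 'hello'
  0 -> 'run'
  4 -> 'data'
  1 -> 'world'
  4 -> 'data'

Decoded: "hello hello run data world data"


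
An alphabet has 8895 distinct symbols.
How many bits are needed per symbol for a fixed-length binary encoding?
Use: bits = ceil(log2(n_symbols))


log2(8895) = 13.1188
Bracket: 2^13 = 8192 < 8895 <= 2^14 = 16384
So ceil(log2(8895)) = 14

bits = ceil(log2(8895)) = ceil(13.1188) = 14 bits


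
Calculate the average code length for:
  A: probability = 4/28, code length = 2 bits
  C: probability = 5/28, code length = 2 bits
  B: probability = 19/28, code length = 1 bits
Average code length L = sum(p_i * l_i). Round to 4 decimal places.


Weighted contributions p_i * l_i:
  A: (4/28) * 2 = 8/28
  C: (5/28) * 2 = 10/28
  B: (19/28) * 1 = 19/28
Sum = (8 + 10 + 19)/28 = 37/28

L = 37/28 = 1.3214 bits/symbol


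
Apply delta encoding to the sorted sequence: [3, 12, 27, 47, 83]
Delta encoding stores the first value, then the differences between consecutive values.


First value: 3
Deltas:
  12 - 3 = 9
  27 - 12 = 15
  47 - 27 = 20
  83 - 47 = 36


Delta encoded: [3, 9, 15, 20, 36]


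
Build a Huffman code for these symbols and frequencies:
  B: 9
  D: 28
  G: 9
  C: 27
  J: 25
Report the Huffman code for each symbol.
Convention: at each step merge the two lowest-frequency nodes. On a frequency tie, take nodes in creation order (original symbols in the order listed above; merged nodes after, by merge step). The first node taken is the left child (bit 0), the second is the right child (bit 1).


Huffman tree construction:
Step 1: Merge B(9) + G(9) = 18
Step 2: Merge (B+G)(18) + J(25) = 43
Step 3: Merge C(27) + D(28) = 55
Step 4: Merge ((B+G)+J)(43) + (C+D)(55) = 98
Read each symbol's code off the tree from the root (left child = 0, right child = 1).

Codes:
  B: 000 (length 3)
  D: 11 (length 2)
  G: 001 (length 3)
  C: 10 (length 2)
  J: 01 (length 2)
Average code length: 214/98 = 2.1837 bits/symbol


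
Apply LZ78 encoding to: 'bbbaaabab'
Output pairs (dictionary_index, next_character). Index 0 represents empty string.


LZ78 encoding steps:
Dictionary: {0: ''}
Step 1: w='' (idx 0), next='b' -> output (0, 'b'), add 'b' as idx 1
Step 2: w='b' (idx 1), next='b' -> output (1, 'b'), add 'bb' as idx 2
Step 3: w='' (idx 0), next='a' -> output (0, 'a'), add 'a' as idx 3
Step 4: w='a' (idx 3), next='a' -> output (3, 'a'), add 'aa' as idx 4
Step 5: w='b' (idx 1), next='a' -> output (1, 'a'), add 'ba' as idx 5
Step 6: w='b' (idx 1), end of input -> output (1, '')


Encoded: [(0, 'b'), (1, 'b'), (0, 'a'), (3, 'a'), (1, 'a'), (1, '')]


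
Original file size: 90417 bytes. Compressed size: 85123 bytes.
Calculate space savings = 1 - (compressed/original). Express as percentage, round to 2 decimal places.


ratio = compressed/original = 85123/90417 = 0.941449
savings = 1 - ratio = 1 - 0.941449 = 0.058551
as a percentage: 0.058551 * 100 = 5.86%

Space savings = 1 - 85123/90417 = 5.86%


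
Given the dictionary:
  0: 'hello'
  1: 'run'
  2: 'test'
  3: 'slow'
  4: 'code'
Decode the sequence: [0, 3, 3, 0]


Look up each index in the dictionary:
  0 -> 'hello'
  3 -> 'slow'
  3 -> 'slow'
  0 -> 'hello'

Decoded: "hello slow slow hello"


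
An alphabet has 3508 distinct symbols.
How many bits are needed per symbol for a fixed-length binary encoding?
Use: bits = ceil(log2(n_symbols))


log2(3508) = 11.7764
Bracket: 2^11 = 2048 < 3508 <= 2^12 = 4096
So ceil(log2(3508)) = 12

bits = ceil(log2(3508)) = ceil(11.7764) = 12 bits


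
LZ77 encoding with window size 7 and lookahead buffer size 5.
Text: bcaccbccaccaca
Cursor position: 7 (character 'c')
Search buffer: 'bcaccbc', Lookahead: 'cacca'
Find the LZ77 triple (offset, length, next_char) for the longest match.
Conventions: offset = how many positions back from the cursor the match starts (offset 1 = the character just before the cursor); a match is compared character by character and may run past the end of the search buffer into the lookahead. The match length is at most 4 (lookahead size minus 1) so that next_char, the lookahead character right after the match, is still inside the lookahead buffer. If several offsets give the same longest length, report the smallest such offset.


Try each offset into the search buffer:
  offset=1 (pos 6, char 'c'): match length 1
  offset=2 (pos 5, char 'b'): match length 0
  offset=3 (pos 4, char 'c'): match length 1
  offset=4 (pos 3, char 'c'): match length 1
  offset=5 (pos 2, char 'a'): match length 0
  offset=6 (pos 1, char 'c'): match length 4
  offset=7 (pos 0, char 'b'): match length 0
Longest match has length 4 at offset 6.
next_char = character at position 7 + 4 = 11 -> 'a'

Best match: offset=6, length=4 (matching 'cacc' starting at position 1)
LZ77 triple: (6, 4, 'a')


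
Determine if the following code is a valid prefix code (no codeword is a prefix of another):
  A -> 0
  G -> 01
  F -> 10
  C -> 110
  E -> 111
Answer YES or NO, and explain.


Checking each pair (does one codeword prefix another?):
  A='0' vs G='01': prefix -- VIOLATION

NO -- this is NOT a valid prefix code. A (0) is a prefix of G (01).


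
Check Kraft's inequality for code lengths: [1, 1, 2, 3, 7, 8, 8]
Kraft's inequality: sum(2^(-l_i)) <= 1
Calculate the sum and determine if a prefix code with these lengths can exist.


Sum = 2^(-1) + 2^(-1) + 2^(-2) + 2^(-3) + 2^(-7) + 2^(-8) + 2^(-8)
    = 0.5 + 0.5 + 0.25 + 0.125 + 0.0078125 + 0.00390625 + 0.00390625
    = 356/256 = 1.390625
Since 1.390625 > 1, Kraft's inequality is NOT satisfied.
A prefix code with these lengths CANNOT exist.

Kraft sum = 1.390625. Not satisfied.


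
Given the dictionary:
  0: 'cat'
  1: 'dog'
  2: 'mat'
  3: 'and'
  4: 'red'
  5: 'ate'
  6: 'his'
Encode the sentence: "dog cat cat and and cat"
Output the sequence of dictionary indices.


Look up each word in the dictionary:
  'dog' -> 1
  'cat' -> 0
  'cat' -> 0
  'and' -> 3
  'and' -> 3
  'cat' -> 0

Encoded: [1, 0, 0, 3, 3, 0]


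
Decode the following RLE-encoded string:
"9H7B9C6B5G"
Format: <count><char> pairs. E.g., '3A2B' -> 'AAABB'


Expanding each <count><char> pair:
  9H -> 'HHHHHHHHH'
  7B -> 'BBBBBBB'
  9C -> 'CCCCCCCCC'
  6B -> 'BBBBBB'
  5G -> 'GGGGG'

Decoded = HHHHHHHHHBBBBBBBCCCCCCCCCBBBBBBGGGGG


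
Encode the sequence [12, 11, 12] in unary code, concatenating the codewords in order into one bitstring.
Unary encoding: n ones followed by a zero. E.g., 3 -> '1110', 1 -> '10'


Encode each number as n ones followed by a terminating 0:
  12 -> 1111111111110 (13 bits)
  11 -> 111111111110 (12 bits)
  12 -> 1111111111110 (13 bits)
Total length = 13 + 12 + 13 = 38 bits.

Unary([12, 11, 12]) = 11111111111101111111111101111111111110 (38 bits)


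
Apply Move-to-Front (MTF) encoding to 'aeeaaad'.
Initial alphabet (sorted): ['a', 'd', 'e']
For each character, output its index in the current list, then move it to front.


MTF encoding:
'a': index 0 in ['a', 'd', 'e'] -> ['a', 'd', 'e']
'e': index 2 in ['a', 'd', 'e'] -> ['e', 'a', 'd']
'e': index 0 in ['e', 'a', 'd'] -> ['e', 'a', 'd']
'a': index 1 in ['e', 'a', 'd'] -> ['a', 'e', 'd']
'a': index 0 in ['a', 'e', 'd'] -> ['a', 'e', 'd']
'a': index 0 in ['a', 'e', 'd'] -> ['a', 'e', 'd']
'd': index 2 in ['a', 'e', 'd'] -> ['d', 'a', 'e']


Output: [0, 2, 0, 1, 0, 0, 2]


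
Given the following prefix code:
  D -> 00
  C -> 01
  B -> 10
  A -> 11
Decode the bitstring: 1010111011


Decoding step by step:
Bits 10 -> B
Bits 10 -> B
Bits 11 -> A
Bits 10 -> B
Bits 11 -> A


Decoded message: BBABA


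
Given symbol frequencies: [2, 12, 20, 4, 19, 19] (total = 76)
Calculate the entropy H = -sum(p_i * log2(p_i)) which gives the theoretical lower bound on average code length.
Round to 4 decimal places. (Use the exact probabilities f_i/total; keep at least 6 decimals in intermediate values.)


Per-symbol terms -p_i * log2(p_i) with p_i = f_i/76:
  p = 2/76 = 0.026316: log2(p) = -5.247928, -p*log2(p) = 0.138103
  p = 12/76 = 0.157895: log2(p) = -2.662965, -p*log2(p) = 0.420468
  p = 20/76 = 0.263158: log2(p) = -1.925999, -p*log2(p) = 0.506842
  p = 4/76 = 0.052632: log2(p) = -4.247928, -p*log2(p) = 0.223575
  p = 19/76 = 0.250000: log2(p) = -2.000000, -p*log2(p) = 0.500000
  p = 19/76 = 0.250000: log2(p) = -2.000000, -p*log2(p) = 0.500000
H = 0.138103 + 0.420468 + 0.506842 + 0.223575 + 0.500000 + 0.500000 = 2.288988

H = 2.289 bits/symbol


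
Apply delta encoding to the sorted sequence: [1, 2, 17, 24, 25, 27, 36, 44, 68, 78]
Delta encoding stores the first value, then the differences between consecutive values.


First value: 1
Deltas:
  2 - 1 = 1
  17 - 2 = 15
  24 - 17 = 7
  25 - 24 = 1
  27 - 25 = 2
  36 - 27 = 9
  44 - 36 = 8
  68 - 44 = 24
  78 - 68 = 10


Delta encoded: [1, 1, 15, 7, 1, 2, 9, 8, 24, 10]


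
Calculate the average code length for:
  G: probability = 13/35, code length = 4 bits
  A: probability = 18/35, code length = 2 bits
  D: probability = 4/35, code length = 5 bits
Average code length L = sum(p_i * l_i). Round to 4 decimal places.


Weighted contributions p_i * l_i:
  G: (13/35) * 4 = 52/35
  A: (18/35) * 2 = 36/35
  D: (4/35) * 5 = 20/35
Sum = (52 + 36 + 20)/35 = 108/35

L = 108/35 = 3.0857 bits/symbol


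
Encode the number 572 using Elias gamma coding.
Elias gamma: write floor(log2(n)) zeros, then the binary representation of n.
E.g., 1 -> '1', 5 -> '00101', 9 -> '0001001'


num_bits = floor(log2(572)) + 1 = 10
leading_zeros = num_bits - 1 = 9
binary(572) = 1000111100

Elias gamma(572) = '000000000' + '1000111100' = 0000000001000111100 (19 bits)


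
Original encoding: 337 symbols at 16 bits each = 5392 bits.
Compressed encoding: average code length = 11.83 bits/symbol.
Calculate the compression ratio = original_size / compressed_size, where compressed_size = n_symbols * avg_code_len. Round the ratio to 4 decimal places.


original_size = n_symbols * orig_bits = 337 * 16 = 5392 bits
compressed_size = n_symbols * avg_code_len = 337 * 11.83 = 3986.71 bits
ratio = original_size / compressed_size = 5392 / 3986.71 = 1.3525

Compression ratio = 1.3525


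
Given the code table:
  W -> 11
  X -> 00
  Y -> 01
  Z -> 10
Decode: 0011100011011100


Decoding:
00 -> X
11 -> W
10 -> Z
00 -> X
11 -> W
01 -> Y
11 -> W
00 -> X


Result: XWZXWYWX


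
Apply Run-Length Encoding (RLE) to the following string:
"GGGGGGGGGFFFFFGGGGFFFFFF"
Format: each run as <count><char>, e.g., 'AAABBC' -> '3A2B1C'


Scanning runs left to right:
  i=0: run of 'G' x 9 -> '9G'
  i=9: run of 'F' x 5 -> '5F'
  i=14: run of 'G' x 4 -> '4G'
  i=18: run of 'F' x 6 -> '6F'

RLE = 9G5F4G6F


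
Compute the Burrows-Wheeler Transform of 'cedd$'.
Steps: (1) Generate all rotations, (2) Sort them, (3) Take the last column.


Rotations (sorted):
  0: $cedd -> last char: d
  1: cedd$ -> last char: $
  2: d$ced -> last char: d
  3: dd$ce -> last char: e
  4: edd$c -> last char: c


BWT = d$dec


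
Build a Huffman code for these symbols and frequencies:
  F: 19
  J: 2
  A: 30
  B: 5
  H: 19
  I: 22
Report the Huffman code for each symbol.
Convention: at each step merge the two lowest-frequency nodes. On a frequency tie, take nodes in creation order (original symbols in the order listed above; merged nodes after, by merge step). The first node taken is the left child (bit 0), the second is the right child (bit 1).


Huffman tree construction:
Step 1: Merge J(2) + B(5) = 7
Step 2: Merge (J+B)(7) + F(19) = 26
Step 3: Merge H(19) + I(22) = 41
Step 4: Merge ((J+B)+F)(26) + A(30) = 56
Step 5: Merge (H+I)(41) + (((J+B)+F)+A)(56) = 97
Read each symbol's code off the tree from the root (left child = 0, right child = 1).

Codes:
  F: 101 (length 3)
  J: 1000 (length 4)
  A: 11 (length 2)
  B: 1001 (length 4)
  H: 00 (length 2)
  I: 01 (length 2)
Average code length: 227/97 = 2.3402 bits/symbol


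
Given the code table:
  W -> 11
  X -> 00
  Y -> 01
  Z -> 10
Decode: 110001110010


Decoding:
11 -> W
00 -> X
01 -> Y
11 -> W
00 -> X
10 -> Z


Result: WXYWXZ


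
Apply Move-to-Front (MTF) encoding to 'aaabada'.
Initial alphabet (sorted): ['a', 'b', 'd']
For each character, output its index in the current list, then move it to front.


MTF encoding:
'a': index 0 in ['a', 'b', 'd'] -> ['a', 'b', 'd']
'a': index 0 in ['a', 'b', 'd'] -> ['a', 'b', 'd']
'a': index 0 in ['a', 'b', 'd'] -> ['a', 'b', 'd']
'b': index 1 in ['a', 'b', 'd'] -> ['b', 'a', 'd']
'a': index 1 in ['b', 'a', 'd'] -> ['a', 'b', 'd']
'd': index 2 in ['a', 'b', 'd'] -> ['d', 'a', 'b']
'a': index 1 in ['d', 'a', 'b'] -> ['a', 'd', 'b']


Output: [0, 0, 0, 1, 1, 2, 1]


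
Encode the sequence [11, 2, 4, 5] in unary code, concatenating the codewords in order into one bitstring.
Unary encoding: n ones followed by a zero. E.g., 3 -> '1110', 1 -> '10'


Encode each number as n ones followed by a terminating 0:
  11 -> 111111111110 (12 bits)
  2 -> 110 (3 bits)
  4 -> 11110 (5 bits)
  5 -> 111110 (6 bits)
Total length = 12 + 3 + 5 + 6 = 26 bits.

Unary([11, 2, 4, 5]) = 11111111111011011110111110 (26 bits)


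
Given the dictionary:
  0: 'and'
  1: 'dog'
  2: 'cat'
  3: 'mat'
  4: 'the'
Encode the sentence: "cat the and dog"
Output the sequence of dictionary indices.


Look up each word in the dictionary:
  'cat' -> 2
  'the' -> 4
  'and' -> 0
  'dog' -> 1

Encoded: [2, 4, 0, 1]


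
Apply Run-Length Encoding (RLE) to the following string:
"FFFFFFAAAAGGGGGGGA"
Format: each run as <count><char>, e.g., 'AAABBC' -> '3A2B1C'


Scanning runs left to right:
  i=0: run of 'F' x 6 -> '6F'
  i=6: run of 'A' x 4 -> '4A'
  i=10: run of 'G' x 7 -> '7G'
  i=17: run of 'A' x 1 -> '1A'

RLE = 6F4A7G1A


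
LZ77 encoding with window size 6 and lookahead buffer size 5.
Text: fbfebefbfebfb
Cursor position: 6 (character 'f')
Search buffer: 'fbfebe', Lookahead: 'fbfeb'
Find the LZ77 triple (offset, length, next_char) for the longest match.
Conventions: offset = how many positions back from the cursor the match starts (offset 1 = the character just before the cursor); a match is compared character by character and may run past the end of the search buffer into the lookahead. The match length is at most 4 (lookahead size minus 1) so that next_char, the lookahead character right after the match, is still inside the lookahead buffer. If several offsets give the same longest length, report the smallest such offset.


Try each offset into the search buffer:
  offset=1 (pos 5, char 'e'): match length 0
  offset=2 (pos 4, char 'b'): match length 0
  offset=3 (pos 3, char 'e'): match length 0
  offset=4 (pos 2, char 'f'): match length 1
  offset=5 (pos 1, char 'b'): match length 0
  offset=6 (pos 0, char 'f'): match length 4
Longest match has length 4 at offset 6.
next_char = character at position 6 + 4 = 10 -> 'b'

Best match: offset=6, length=4 (matching 'fbfe' starting at position 0)
LZ77 triple: (6, 4, 'b')


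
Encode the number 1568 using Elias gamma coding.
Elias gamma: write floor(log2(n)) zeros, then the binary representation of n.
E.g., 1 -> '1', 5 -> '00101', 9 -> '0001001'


num_bits = floor(log2(1568)) + 1 = 11
leading_zeros = num_bits - 1 = 10
binary(1568) = 11000100000

Elias gamma(1568) = '0000000000' + '11000100000' = 000000000011000100000 (21 bits)


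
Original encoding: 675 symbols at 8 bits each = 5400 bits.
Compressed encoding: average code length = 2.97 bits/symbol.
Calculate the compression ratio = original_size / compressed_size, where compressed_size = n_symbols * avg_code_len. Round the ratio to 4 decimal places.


original_size = n_symbols * orig_bits = 675 * 8 = 5400 bits
compressed_size = n_symbols * avg_code_len = 675 * 2.97 = 2004.75 bits
ratio = original_size / compressed_size = 5400 / 2004.75 = 2.6936

Compression ratio = 2.6936


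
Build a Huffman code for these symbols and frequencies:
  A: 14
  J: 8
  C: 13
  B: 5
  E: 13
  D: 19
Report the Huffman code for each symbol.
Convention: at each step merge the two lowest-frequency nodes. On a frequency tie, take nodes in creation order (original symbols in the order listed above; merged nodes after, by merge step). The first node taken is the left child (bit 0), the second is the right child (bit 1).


Huffman tree construction:
Step 1: Merge B(5) + J(8) = 13
Step 2: Merge C(13) + E(13) = 26
Step 3: Merge (B+J)(13) + A(14) = 27
Step 4: Merge D(19) + (C+E)(26) = 45
Step 5: Merge ((B+J)+A)(27) + (D+(C+E))(45) = 72
Read each symbol's code off the tree from the root (left child = 0, right child = 1).

Codes:
  A: 01 (length 2)
  J: 001 (length 3)
  C: 110 (length 3)
  B: 000 (length 3)
  E: 111 (length 3)
  D: 10 (length 2)
Average code length: 183/72 = 2.5417 bits/symbol
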